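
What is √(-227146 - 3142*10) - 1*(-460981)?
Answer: 460981 + I*√258566 ≈ 4.6098e+5 + 508.49*I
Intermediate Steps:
√(-227146 - 3142*10) - 1*(-460981) = √(-227146 - 31420) + 460981 = √(-258566) + 460981 = I*√258566 + 460981 = 460981 + I*√258566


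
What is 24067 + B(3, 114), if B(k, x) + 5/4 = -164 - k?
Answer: 95595/4 ≈ 23899.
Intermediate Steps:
B(k, x) = -661/4 - k (B(k, x) = -5/4 + (-164 - k) = -661/4 - k)
24067 + B(3, 114) = 24067 + (-661/4 - 1*3) = 24067 + (-661/4 - 3) = 24067 - 673/4 = 95595/4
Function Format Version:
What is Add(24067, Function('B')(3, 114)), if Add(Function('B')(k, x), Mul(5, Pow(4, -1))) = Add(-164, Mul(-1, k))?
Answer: Rational(95595, 4) ≈ 23899.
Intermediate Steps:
Function('B')(k, x) = Add(Rational(-661, 4), Mul(-1, k)) (Function('B')(k, x) = Add(Rational(-5, 4), Add(-164, Mul(-1, k))) = Add(Rational(-661, 4), Mul(-1, k)))
Add(24067, Function('B')(3, 114)) = Add(24067, Add(Rational(-661, 4), Mul(-1, 3))) = Add(24067, Add(Rational(-661, 4), -3)) = Add(24067, Rational(-673, 4)) = Rational(95595, 4)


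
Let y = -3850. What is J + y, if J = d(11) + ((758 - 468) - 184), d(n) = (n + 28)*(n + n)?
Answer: -2886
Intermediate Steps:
d(n) = 2*n*(28 + n) (d(n) = (28 + n)*(2*n) = 2*n*(28 + n))
J = 964 (J = 2*11*(28 + 11) + ((758 - 468) - 184) = 2*11*39 + (290 - 184) = 858 + 106 = 964)
J + y = 964 - 3850 = -2886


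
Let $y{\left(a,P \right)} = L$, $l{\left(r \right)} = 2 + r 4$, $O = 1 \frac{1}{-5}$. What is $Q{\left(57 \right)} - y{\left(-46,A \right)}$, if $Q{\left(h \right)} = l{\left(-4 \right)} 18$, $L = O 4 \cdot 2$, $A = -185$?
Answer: $- \frac{1252}{5} \approx -250.4$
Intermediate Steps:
$O = - \frac{1}{5}$ ($O = 1 \left(- \frac{1}{5}\right) = - \frac{1}{5} \approx -0.2$)
$l{\left(r \right)} = 2 + 4 r$
$L = - \frac{8}{5}$ ($L = \left(- \frac{1}{5}\right) 4 \cdot 2 = \left(- \frac{4}{5}\right) 2 = - \frac{8}{5} \approx -1.6$)
$y{\left(a,P \right)} = - \frac{8}{5}$
$Q{\left(h \right)} = -252$ ($Q{\left(h \right)} = \left(2 + 4 \left(-4\right)\right) 18 = \left(2 - 16\right) 18 = \left(-14\right) 18 = -252$)
$Q{\left(57 \right)} - y{\left(-46,A \right)} = -252 - - \frac{8}{5} = -252 + \frac{8}{5} = - \frac{1252}{5}$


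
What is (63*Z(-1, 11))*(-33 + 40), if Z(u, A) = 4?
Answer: 1764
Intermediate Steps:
(63*Z(-1, 11))*(-33 + 40) = (63*4)*(-33 + 40) = 252*7 = 1764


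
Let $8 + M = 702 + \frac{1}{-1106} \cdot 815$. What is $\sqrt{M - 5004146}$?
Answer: $\frac{i \sqrt{6120403512062}}{1106} \approx 2236.8 i$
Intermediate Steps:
$M = \frac{766749}{1106}$ ($M = -8 + \left(702 + \frac{1}{-1106} \cdot 815\right) = -8 + \left(702 - \frac{815}{1106}\right) = -8 + \frac{775597}{1106} = \frac{766749}{1106} \approx 693.26$)
$\sqrt{M - 5004146} = \sqrt{\frac{766749}{1106} - 5004146} = \sqrt{- \frac{5533818727}{1106}} = \frac{i \sqrt{6120403512062}}{1106}$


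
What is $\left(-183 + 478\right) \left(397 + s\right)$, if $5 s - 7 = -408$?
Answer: $93456$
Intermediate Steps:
$s = - \frac{401}{5}$ ($s = \frac{7}{5} + \frac{1}{5} \left(-408\right) = \frac{7}{5} - \frac{408}{5} = - \frac{401}{5} \approx -80.2$)
$\left(-183 + 478\right) \left(397 + s\right) = \left(-183 + 478\right) \left(397 - \frac{401}{5}\right) = 295 \cdot \frac{1584}{5} = 93456$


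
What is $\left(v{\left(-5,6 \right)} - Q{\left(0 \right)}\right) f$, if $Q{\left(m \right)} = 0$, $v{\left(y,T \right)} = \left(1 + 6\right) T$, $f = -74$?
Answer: $-3108$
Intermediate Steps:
$v{\left(y,T \right)} = 7 T$
$\left(v{\left(-5,6 \right)} - Q{\left(0 \right)}\right) f = \left(7 \cdot 6 - 0\right) \left(-74\right) = \left(42 + 0\right) \left(-74\right) = 42 \left(-74\right) = -3108$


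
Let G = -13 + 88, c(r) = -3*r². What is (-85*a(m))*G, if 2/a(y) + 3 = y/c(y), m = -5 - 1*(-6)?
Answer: 3825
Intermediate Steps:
m = 1 (m = -5 + 6 = 1)
G = 75
a(y) = 2/(-3 - 1/(3*y)) (a(y) = 2/(-3 + y/((-3*y²))) = 2/(-3 + y*(-1/(3*y²))) = 2/(-3 - 1/(3*y)))
(-85*a(m))*G = -510/(-1 - 9*1)*75 = -510/(-1 - 9)*75 = -510/(-10)*75 = -510*(-1)/10*75 = -85*(-⅗)*75 = 51*75 = 3825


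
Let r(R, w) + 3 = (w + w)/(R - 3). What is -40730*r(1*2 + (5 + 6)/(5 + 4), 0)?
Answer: 122190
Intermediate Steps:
r(R, w) = -3 + 2*w/(-3 + R) (r(R, w) = -3 + (w + w)/(R - 3) = -3 + (2*w)/(-3 + R) = -3 + 2*w/(-3 + R))
-40730*r(1*2 + (5 + 6)/(5 + 4), 0) = -40730*(9 - 3*(1*2 + (5 + 6)/(5 + 4)) + 2*0)/(-3 + (1*2 + (5 + 6)/(5 + 4))) = -40730*(9 - 3*(2 + 11/9) + 0)/(-3 + (2 + 11/9)) = -40730*(9 - 3*29/9 + 0)/(-3 + 29/9) = -40730*(9 - 29/3 + 0)/2/9 = -183285*(-2)/3 = -40730*(-3) = 122190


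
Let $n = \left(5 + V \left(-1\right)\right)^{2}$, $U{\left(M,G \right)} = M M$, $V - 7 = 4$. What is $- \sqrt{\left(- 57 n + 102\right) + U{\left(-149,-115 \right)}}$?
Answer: $- \sqrt{20251} \approx -142.31$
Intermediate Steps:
$V = 11$ ($V = 7 + 4 = 11$)
$U{\left(M,G \right)} = M^{2}$
$n = 36$ ($n = \left(5 + 11 \left(-1\right)\right)^{2} = \left(5 - 11\right)^{2} = \left(-6\right)^{2} = 36$)
$- \sqrt{\left(- 57 n + 102\right) + U{\left(-149,-115 \right)}} = - \sqrt{\left(\left(-57\right) 36 + 102\right) + \left(-149\right)^{2}} = - \sqrt{\left(-2052 + 102\right) + 22201} = - \sqrt{-1950 + 22201} = - \sqrt{20251}$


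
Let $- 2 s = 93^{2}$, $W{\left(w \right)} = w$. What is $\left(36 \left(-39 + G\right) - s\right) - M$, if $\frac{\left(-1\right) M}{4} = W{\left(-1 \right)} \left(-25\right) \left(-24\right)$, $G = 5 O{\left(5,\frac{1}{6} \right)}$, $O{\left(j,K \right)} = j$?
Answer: $\frac{2841}{2} \approx 1420.5$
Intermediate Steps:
$G = 25$ ($G = 5 \cdot 5 = 25$)
$s = - \frac{8649}{2}$ ($s = - \frac{93^{2}}{2} = \left(- \frac{1}{2}\right) 8649 = - \frac{8649}{2} \approx -4324.5$)
$M = 2400$ ($M = - 4 \left(-1\right) \left(-25\right) \left(-24\right) = - 4 \cdot 25 \left(-24\right) = \left(-4\right) \left(-600\right) = 2400$)
$\left(36 \left(-39 + G\right) - s\right) - M = \left(36 \left(-39 + 25\right) - - \frac{8649}{2}\right) - 2400 = \left(36 \left(-14\right) + \frac{8649}{2}\right) - 2400 = \left(-504 + \frac{8649}{2}\right) - 2400 = \frac{7641}{2} - 2400 = \frac{2841}{2}$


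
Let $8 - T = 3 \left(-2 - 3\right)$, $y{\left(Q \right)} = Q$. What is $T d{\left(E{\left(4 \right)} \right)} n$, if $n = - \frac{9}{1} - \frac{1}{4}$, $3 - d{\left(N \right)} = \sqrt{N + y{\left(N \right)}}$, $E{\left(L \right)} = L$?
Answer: $- \frac{2553}{4} + \frac{851 \sqrt{2}}{2} \approx -36.502$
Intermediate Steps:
$T = 23$ ($T = 8 - 3 \left(-2 - 3\right) = 8 - 3 \left(-5\right) = 8 - -15 = 8 + 15 = 23$)
$d{\left(N \right)} = 3 - \sqrt{2} \sqrt{N}$ ($d{\left(N \right)} = 3 - \sqrt{N + N} = 3 - \sqrt{2 N} = 3 - \sqrt{2} \sqrt{N}$)
$n = - \frac{37}{4}$ ($n = \left(-9\right) 1 - \frac{1}{4} = -9 - \frac{1}{4} = - \frac{37}{4} \approx -9.25$)
$T d{\left(E{\left(4 \right)} \right)} n = 23 \left(3 - \sqrt{2} \sqrt{4}\right) \left(- \frac{37}{4}\right) = 23 \left(3 - \sqrt{2} \cdot 2\right) \left(- \frac{37}{4}\right) = 23 \left(3 - 2 \sqrt{2}\right) \left(- \frac{37}{4}\right) = \left(69 - 46 \sqrt{2}\right) \left(- \frac{37}{4}\right) = - \frac{2553}{4} + \frac{851 \sqrt{2}}{2}$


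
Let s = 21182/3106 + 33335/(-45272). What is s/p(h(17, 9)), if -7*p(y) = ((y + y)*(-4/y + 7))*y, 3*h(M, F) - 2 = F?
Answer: -26945509311/100539604880 ≈ -0.26801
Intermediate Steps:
h(M, F) = ⅔ + F/3
p(y) = -2*y²*(7 - 4/y)/7 (p(y) = -(y + y)*(-4/y + 7)*y/7 = -(2*y)*(7 - 4/y)*y/7 = -2*y*(7 - 4/y)*y/7 = -2*y²*(7 - 4/y)/7)
s = 427706497/70307416 (s = 21182*(1/3106) + 33335*(-1/45272) = 10591/1553 - 33335/45272 = 427706497/70307416 ≈ 6.0834)
s/p(h(17, 9)) = 427706497/(70307416*((2*(⅔ + (⅓)*9)*(4 - 7*(⅔ + (⅓)*9))/7))) = 427706497/(70307416*((2*(⅔ + 3)*(4 - 7*(⅔ + 3))/7))) = 427706497/(70307416*(((2/7)*(11/3)*(4 - 7*11/3)))) = 427706497/(70307416*(((2/7)*(11/3)*(4 - 77/3)))) = 427706497/(70307416*(((2/7)*(11/3)*(-65/3)))) = 427706497/(70307416*(-1430/63)) = (427706497/70307416)*(-63/1430) = -26945509311/100539604880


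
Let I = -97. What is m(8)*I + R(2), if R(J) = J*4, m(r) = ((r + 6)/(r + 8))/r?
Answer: -167/64 ≈ -2.6094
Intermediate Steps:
m(r) = (6 + r)/(r*(8 + r)) (m(r) = ((6 + r)/(8 + r))/r = (6 + r)/(r*(8 + r)))
R(J) = 4*J
m(8)*I + R(2) = ((6 + 8)/(8*(8 + 8)))*(-97) + 4*2 = ((⅛)*14/16)*(-97) + 8 = ((⅛)*(1/16)*14)*(-97) + 8 = (7/64)*(-97) + 8 = -679/64 + 8 = -167/64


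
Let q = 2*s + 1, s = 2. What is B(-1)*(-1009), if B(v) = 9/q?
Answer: -9081/5 ≈ -1816.2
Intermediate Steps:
q = 5 (q = 2*2 + 1 = 4 + 1 = 5)
B(v) = 9/5
B(-1)*(-1009) = (9/5)*(-1009) = -9081/5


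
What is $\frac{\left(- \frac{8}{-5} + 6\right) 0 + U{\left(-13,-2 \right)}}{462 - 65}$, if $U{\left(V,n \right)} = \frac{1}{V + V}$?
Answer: $- \frac{1}{10322} \approx -9.688 \cdot 10^{-5}$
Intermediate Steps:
$U{\left(V,n \right)} = \frac{1}{2 V}$
$\frac{\left(- \frac{8}{-5} + 6\right) 0 + U{\left(-13,-2 \right)}}{462 - 65} = \frac{\left(- \frac{8}{-5} + 6\right) 0 + \frac{1}{2 \left(-13\right)}}{462 - 65} = \frac{\left(\left(-8\right) \left(- \frac{1}{5}\right) + 6\right) 0 + \frac{1}{2} \left(- \frac{1}{13}\right)}{397} = \left(\left(\frac{8}{5} + 6\right) 0 - \frac{1}{26}\right) \frac{1}{397} = \left(\frac{38}{5} \cdot 0 - \frac{1}{26}\right) \frac{1}{397} = \left(0 - \frac{1}{26}\right) \frac{1}{397} = \left(- \frac{1}{26}\right) \frac{1}{397} = - \frac{1}{10322}$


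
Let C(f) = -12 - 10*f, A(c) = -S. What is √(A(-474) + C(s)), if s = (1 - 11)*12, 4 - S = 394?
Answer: √1578 ≈ 39.724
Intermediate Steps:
S = -390 (S = 4 - 1*394 = 4 - 394 = -390)
s = -120 (s = -10*12 = -120)
A(c) = 390 (A(c) = -1*(-390) = 390)
√(A(-474) + C(s)) = √(390 + (-12 - 10*(-120))) = √(390 + (-12 + 1200)) = √(390 + 1188) = √1578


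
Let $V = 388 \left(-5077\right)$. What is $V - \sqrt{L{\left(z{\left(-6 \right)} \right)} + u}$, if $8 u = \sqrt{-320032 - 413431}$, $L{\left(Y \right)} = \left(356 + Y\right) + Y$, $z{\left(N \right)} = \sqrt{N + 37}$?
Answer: $-1969876 - \frac{\sqrt{5696 + 32 \sqrt{31} + 2 i \sqrt{733463}}}{4} \approx -1.9699 \cdot 10^{6} - 2.7649 i$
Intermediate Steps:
$z{\left(N \right)} = \sqrt{37 + N}$
$L{\left(Y \right)} = 356 + 2 Y$
$u = \frac{i \sqrt{733463}}{8}$ ($u = \frac{\sqrt{-320032 - 413431}}{8} = \frac{\sqrt{-733463}}{8} = \frac{i \sqrt{733463}}{8} \approx 107.05 i$)
$V = -1969876$
$V - \sqrt{L{\left(z{\left(-6 \right)} \right)} + u} = -1969876 - \sqrt{\left(356 + 2 \sqrt{37 - 6}\right) + \frac{i \sqrt{733463}}{8}} = -1969876 - \sqrt{\left(356 + 2 \sqrt{31}\right) + \frac{i \sqrt{733463}}{8}} = -1969876 - \sqrt{356 + 2 \sqrt{31} + \frac{i \sqrt{733463}}{8}}$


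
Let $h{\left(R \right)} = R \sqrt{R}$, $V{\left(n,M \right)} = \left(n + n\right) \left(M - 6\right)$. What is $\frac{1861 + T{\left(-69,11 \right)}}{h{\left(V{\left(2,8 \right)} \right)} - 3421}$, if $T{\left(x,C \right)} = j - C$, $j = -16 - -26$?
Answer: $- \frac{6363060}{11702729} - \frac{29760 \sqrt{2}}{11702729} \approx -0.54732$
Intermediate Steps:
$j = 10$ ($j = -16 + 26 = 10$)
$V{\left(n,M \right)} = 2 n \left(-6 + M\right)$
$T{\left(x,C \right)} = 10 - C$
$h{\left(R \right)} = R^{\frac{3}{2}}$
$\frac{1861 + T{\left(-69,11 \right)}}{h{\left(V{\left(2,8 \right)} \right)} - 3421} = \frac{1861 + \left(10 - 11\right)}{\left(2 \cdot 2 \left(-6 + 8\right)\right)^{\frac{3}{2}} - 3421} = \frac{1861 + \left(10 - 11\right)}{\left(2 \cdot 2 \cdot 2\right)^{\frac{3}{2}} - 3421} = \frac{1861 - 1}{8^{\frac{3}{2}} - 3421} = \frac{1860}{16 \sqrt{2} - 3421} = \frac{1860}{-3421 + 16 \sqrt{2}}$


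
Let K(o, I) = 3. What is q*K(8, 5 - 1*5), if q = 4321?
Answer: 12963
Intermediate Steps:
q*K(8, 5 - 1*5) = 4321*3 = 12963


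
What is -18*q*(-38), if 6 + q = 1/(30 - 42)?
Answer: -4161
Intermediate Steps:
q = -73/12 (q = -6 + 1/(30 - 42) = -6 + 1/(-12) = -6 - 1/12 = -73/12 ≈ -6.0833)
-18*q*(-38) = -18*(-73/12)*(-38) = -(-219)*(-38)/2 = -1*4161 = -4161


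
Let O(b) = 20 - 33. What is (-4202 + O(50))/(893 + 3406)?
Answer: -1405/1433 ≈ -0.98046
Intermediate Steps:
O(b) = -13
(-4202 + O(50))/(893 + 3406) = (-4202 - 13)/(893 + 3406) = -4215/4299 = -4215*1/4299 = -1405/1433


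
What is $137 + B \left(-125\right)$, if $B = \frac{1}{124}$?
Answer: $\frac{16863}{124} \approx 135.99$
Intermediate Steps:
$B = \frac{1}{124} \approx 0.0080645$
$137 + B \left(-125\right) = 137 + \frac{1}{124} \left(-125\right) = 137 - \frac{125}{124} = \frac{16863}{124}$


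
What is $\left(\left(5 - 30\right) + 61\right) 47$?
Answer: $1692$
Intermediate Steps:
$\left(\left(5 - 30\right) + 61\right) 47 = \left(-25 + 61\right) 47 = 36 \cdot 47 = 1692$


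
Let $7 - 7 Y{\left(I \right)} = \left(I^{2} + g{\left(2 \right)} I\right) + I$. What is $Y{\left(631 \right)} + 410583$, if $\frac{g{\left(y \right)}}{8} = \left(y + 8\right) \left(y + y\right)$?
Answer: $324768$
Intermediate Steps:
$g{\left(y \right)} = 16 y \left(8 + y\right)$ ($g{\left(y \right)} = 8 \left(y + 8\right) \left(y + y\right) = 8 \left(8 + y\right) 2 y = 8 \cdot 2 y \left(8 + y\right) = 16 y \left(8 + y\right)$)
$Y{\left(I \right)} = 1 - \frac{321 I}{7} - \frac{I^{2}}{7}$ ($Y{\left(I \right)} = 1 - \frac{\left(I^{2} + 16 \cdot 2 \left(8 + 2\right) I\right) + I}{7} = 1 - \frac{\left(I^{2} + 16 \cdot 2 \cdot 10 I\right) + I}{7} = 1 - \frac{\left(I^{2} + 320 I\right) + I}{7} = 1 - \frac{I^{2} + 321 I}{7} = 1 - \left(\frac{I^{2}}{7} + \frac{321 I}{7}\right) = 1 - \frac{321 I}{7} - \frac{I^{2}}{7}$)
$Y{\left(631 \right)} + 410583 = \left(1 - \frac{202551}{7} - \frac{631^{2}}{7}\right) + 410583 = \left(1 - \frac{202551}{7} - \frac{398161}{7}\right) + 410583 = -85815 + 410583 = 324768$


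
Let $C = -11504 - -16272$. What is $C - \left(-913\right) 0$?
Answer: $4768$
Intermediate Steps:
$C = 4768$ ($C = -11504 + 16272 = 4768$)
$C - \left(-913\right) 0 = 4768 - \left(-913\right) 0 = 4768 - 0 = 4768 + 0 = 4768$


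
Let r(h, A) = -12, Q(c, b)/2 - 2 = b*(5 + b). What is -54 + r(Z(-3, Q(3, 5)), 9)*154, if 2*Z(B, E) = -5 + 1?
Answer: -1902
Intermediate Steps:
Q(c, b) = 4 + 2*b*(5 + b) (Q(c, b) = 4 + 2*(b*(5 + b)) = 4 + 2*b*(5 + b))
Z(B, E) = -2 (Z(B, E) = (-5 + 1)/2 = (½)*(-4) = -2)
-54 + r(Z(-3, Q(3, 5)), 9)*154 = -54 - 12*154 = -54 - 1848 = -1902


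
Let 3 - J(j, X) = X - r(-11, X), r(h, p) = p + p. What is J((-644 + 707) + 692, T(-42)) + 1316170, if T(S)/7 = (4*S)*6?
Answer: 1309117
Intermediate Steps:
r(h, p) = 2*p
T(S) = 168*S (T(S) = 7*((4*S)*6) = 7*(24*S) = 168*S)
J(j, X) = 3 + X (J(j, X) = 3 - (X - 2*X) = 3 - (-1)*X = 3 + X)
J((-644 + 707) + 692, T(-42)) + 1316170 = (3 + 168*(-42)) + 1316170 = (3 - 7056) + 1316170 = -7053 + 1316170 = 1309117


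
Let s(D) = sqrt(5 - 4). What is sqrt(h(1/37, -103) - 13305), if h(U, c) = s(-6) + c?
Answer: I*sqrt(13407) ≈ 115.79*I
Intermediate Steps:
s(D) = 1 (s(D) = sqrt(1) = 1)
h(U, c) = 1 + c
sqrt(h(1/37, -103) - 13305) = sqrt((1 - 103) - 13305) = sqrt(-102 - 13305) = sqrt(-13407) = I*sqrt(13407)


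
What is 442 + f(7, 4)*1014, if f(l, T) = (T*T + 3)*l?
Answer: 135304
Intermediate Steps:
f(l, T) = l*(3 + T²) (f(l, T) = (T² + 3)*l = (3 + T²)*l = l*(3 + T²))
442 + f(7, 4)*1014 = 442 + (7*(3 + 4²))*1014 = 442 + (7*(3 + 16))*1014 = 442 + (7*19)*1014 = 442 + 133*1014 = 442 + 134862 = 135304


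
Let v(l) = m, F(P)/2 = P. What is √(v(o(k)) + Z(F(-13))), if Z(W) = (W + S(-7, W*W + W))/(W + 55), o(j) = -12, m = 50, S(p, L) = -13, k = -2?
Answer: √40919/29 ≈ 6.9753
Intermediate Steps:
F(P) = 2*P
v(l) = 50
Z(W) = (-13 + W)/(55 + W) (Z(W) = (W - 13)/(W + 55) = (-13 + W)/(55 + W))
√(v(o(k)) + Z(F(-13))) = √(50 + (-13 + 2*(-13))/(55 + 2*(-13))) = √(50 + (-13 - 26)/(55 - 26)) = √(50 - 39/29) = √(1411/29) = √40919/29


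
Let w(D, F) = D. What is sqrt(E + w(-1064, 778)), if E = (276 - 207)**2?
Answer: sqrt(3697) ≈ 60.803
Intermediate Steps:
E = 4761 (E = 69**2 = 4761)
sqrt(E + w(-1064, 778)) = sqrt(4761 - 1064) = sqrt(3697)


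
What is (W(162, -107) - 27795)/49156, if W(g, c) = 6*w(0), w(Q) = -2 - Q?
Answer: -27807/49156 ≈ -0.56569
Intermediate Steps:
W(g, c) = -12 (W(g, c) = 6*(-2 - 1*0) = 6*(-2 + 0) = 6*(-2) = -12)
(W(162, -107) - 27795)/49156 = (-12 - 27795)/49156 = -27807*1/49156 = -27807/49156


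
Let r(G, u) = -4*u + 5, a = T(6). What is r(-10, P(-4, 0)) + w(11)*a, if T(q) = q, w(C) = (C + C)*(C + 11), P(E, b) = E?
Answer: 2925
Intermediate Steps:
w(C) = 2*C*(11 + C) (w(C) = (2*C)*(11 + C) = 2*C*(11 + C))
a = 6
r(G, u) = 5 - 4*u
r(-10, P(-4, 0)) + w(11)*a = (5 - 4*(-4)) + (2*11*(11 + 11))*6 = (5 + 16) + (2*11*22)*6 = 21 + 484*6 = 21 + 2904 = 2925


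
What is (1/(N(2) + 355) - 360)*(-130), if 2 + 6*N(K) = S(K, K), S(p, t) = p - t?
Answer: 24897405/532 ≈ 46800.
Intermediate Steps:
N(K) = -⅓ (N(K) = -⅓ + (K - K)/6 = -⅓ + (⅙)*0 = -⅓ + 0 = -⅓)
(1/(N(2) + 355) - 360)*(-130) = (1/(-⅓ + 355) - 360)*(-130) = (1/(1064/3) - 360)*(-130) = (3/1064 - 360)*(-130) = -383037/1064*(-130) = 24897405/532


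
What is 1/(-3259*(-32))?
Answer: 1/104288 ≈ 9.5888e-6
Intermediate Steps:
1/(-3259*(-32)) = 1/104288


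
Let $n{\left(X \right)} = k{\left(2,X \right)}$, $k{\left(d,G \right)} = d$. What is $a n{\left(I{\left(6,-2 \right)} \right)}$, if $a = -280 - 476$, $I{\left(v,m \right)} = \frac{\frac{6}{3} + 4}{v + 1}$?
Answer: $-1512$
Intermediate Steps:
$I{\left(v,m \right)} = \frac{6}{1 + v}$ ($I{\left(v,m \right)} = \frac{6 \cdot \frac{1}{3} + 4}{1 + v} = \frac{2 + 4}{1 + v} = \frac{6}{1 + v}$)
$n{\left(X \right)} = 2$
$a = -756$ ($a = -280 - 476 = -756$)
$a n{\left(I{\left(6,-2 \right)} \right)} = \left(-756\right) 2 = -1512$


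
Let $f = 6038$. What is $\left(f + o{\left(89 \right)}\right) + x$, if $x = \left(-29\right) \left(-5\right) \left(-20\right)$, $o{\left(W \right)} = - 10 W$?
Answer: $2248$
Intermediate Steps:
$x = -2900$ ($x = 145 \left(-20\right) = -2900$)
$\left(f + o{\left(89 \right)}\right) + x = \left(6038 - 890\right) - 2900 = 5148 - 2900 = 2248$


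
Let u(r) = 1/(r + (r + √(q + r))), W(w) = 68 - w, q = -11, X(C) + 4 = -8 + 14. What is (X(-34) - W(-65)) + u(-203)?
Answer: -10810978/82525 - I*√214/165050 ≈ -131.0 - 8.8632e-5*I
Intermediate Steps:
X(C) = 2 (X(C) = -4 + (-8 + 14) = -4 + 6 = 2)
u(r) = 1/(√(-11 + r) + 2*r) (u(r) = 1/(r + (r + √(-11 + r))) = 1/(√(-11 + r) + 2*r))
(X(-34) - W(-65)) + u(-203) = (2 - (68 - 1*(-65))) + 1/(√(-11 - 203) + 2*(-203)) = (2 - (68 + 65)) + 1/(√(-214) - 406) = (2 - 1*133) + 1/(I*√214 - 406) = (2 - 133) + 1/(-406 + I*√214) = -131 + 1/(-406 + I*√214)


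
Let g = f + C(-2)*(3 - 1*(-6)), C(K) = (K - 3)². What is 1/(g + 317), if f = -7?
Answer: 1/535 ≈ 0.0018692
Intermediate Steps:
C(K) = (-3 + K)²
g = 218 (g = -7 + (-3 - 2)²*(3 - 1*(-6)) = -7 + (-5)²*(3 + 6) = -7 + 25*9 = -7 + 225 = 218)
1/(g + 317) = 1/(218 + 317) = 1/535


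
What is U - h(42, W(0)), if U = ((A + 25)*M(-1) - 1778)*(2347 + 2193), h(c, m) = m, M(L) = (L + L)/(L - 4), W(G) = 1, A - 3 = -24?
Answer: -8064857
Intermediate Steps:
A = -21 (A = 3 - 24 = -21)
M(L) = 2*L/(-4 + L) (M(L) = (2*L)/(-4 + L) = 2*L/(-4 + L))
U = -8064856 (U = ((-21 + 25)*(2*(-1)/(-4 - 1)) - 1778)*(2347 + 2193) = (4*(2*(-1)/(-5)) - 1778)*4540 = (4*(2*(-1)*(-⅕)) - 1778)*4540 = (4*(⅖) - 1778)*4540 = (8/5 - 1778)*4540 = -8882/5*4540 = -8064856)
U - h(42, W(0)) = -8064856 - 1*1 = -8064856 - 1 = -8064857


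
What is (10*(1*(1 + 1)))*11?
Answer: 220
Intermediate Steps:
(10*(1*(1 + 1)))*11 = (10*(1*2))*11 = (10*2)*11 = 20*11 = 220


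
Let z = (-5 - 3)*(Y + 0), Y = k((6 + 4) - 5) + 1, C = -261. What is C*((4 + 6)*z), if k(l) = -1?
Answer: 0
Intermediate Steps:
Y = 0 (Y = -1 + 1 = 0)
z = 0 (z = (-5 - 3)*(0 + 0) = -8*0 = 0)
C*((4 + 6)*z) = -261*(4 + 6)*0 = -2610*0 = -261*0 = 0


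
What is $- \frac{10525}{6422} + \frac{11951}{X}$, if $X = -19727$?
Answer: $- \frac{284375997}{126686794} \approx -2.2447$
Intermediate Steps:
$- \frac{10525}{6422} + \frac{11951}{X} = - \frac{10525}{6422} + \frac{11951}{-19727} = \left(-10525\right) \frac{1}{6422} + 11951 \left(- \frac{1}{19727}\right) = - \frac{10525}{6422} - \frac{11951}{19727} = - \frac{284375997}{126686794}$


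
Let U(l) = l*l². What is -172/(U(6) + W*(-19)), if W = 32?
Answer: 43/98 ≈ 0.43878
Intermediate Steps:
U(l) = l³
-172/(U(6) + W*(-19)) = -172/(6³ + 32*(-19)) = -172/(216 - 608) = -172/(-392) = -172*(-1/392) = 43/98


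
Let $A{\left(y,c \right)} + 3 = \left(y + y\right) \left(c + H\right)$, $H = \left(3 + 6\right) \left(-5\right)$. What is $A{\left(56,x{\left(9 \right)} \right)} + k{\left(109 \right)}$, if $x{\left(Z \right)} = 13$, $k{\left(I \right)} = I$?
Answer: $-3478$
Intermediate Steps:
$H = -45$ ($H = 9 \left(-5\right) = -45$)
$A{\left(y,c \right)} = -3 + 2 y \left(-45 + c\right)$ ($A{\left(y,c \right)} = -3 + \left(y + y\right) \left(c - 45\right) = -3 + 2 y \left(-45 + c\right)$)
$A{\left(56,x{\left(9 \right)} \right)} + k{\left(109 \right)} = \left(-3 - 5040 + 2 \cdot 13 \cdot 56\right) + 109 = \left(-3 - 5040 + 1456\right) + 109 = -3587 + 109 = -3478$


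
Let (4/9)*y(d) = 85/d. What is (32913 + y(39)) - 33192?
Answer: -14253/52 ≈ -274.10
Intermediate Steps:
y(d) = 765/(4*d) (y(d) = 9*(85/d)/4 = 765/(4*d))
(32913 + y(39)) - 33192 = (32913 + (765/4)/39) - 33192 = (32913 + (765/4)*(1/39)) - 33192 = (32913 + 255/52) - 33192 = 1711731/52 - 33192 = -14253/52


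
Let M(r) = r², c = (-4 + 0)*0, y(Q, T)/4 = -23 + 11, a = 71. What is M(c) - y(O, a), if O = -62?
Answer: 48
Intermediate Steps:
y(Q, T) = -48 (y(Q, T) = 4*(-23 + 11) = 4*(-12) = -48)
c = 0 (c = -4*0 = 0)
M(c) - y(O, a) = 0² - 1*(-48) = 0 + 48 = 48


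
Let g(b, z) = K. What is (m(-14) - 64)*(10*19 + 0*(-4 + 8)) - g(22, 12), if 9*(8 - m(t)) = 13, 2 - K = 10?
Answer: -98158/9 ≈ -10906.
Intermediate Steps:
K = -8 (K = 2 - 1*10 = 2 - 10 = -8)
m(t) = 59/9 (m(t) = 8 - ⅑*13 = 8 - 13/9 = 59/9)
g(b, z) = -8
(m(-14) - 64)*(10*19 + 0*(-4 + 8)) - g(22, 12) = (59/9 - 64)*(10*19 + 0*(-4 + 8)) - 1*(-8) = -517*(190 + 0*4)/9 + 8 = -517*(190 + 0)/9 + 8 = -517/9*190 + 8 = -98230/9 + 8 = -98158/9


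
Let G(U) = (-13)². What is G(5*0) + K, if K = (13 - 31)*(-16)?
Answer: 457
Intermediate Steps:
K = 288 (K = -18*(-16) = 288)
G(U) = 169
G(5*0) + K = 169 + 288 = 457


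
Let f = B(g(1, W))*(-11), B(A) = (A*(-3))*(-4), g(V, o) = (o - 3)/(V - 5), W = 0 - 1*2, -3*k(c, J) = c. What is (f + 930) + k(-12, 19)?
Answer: 769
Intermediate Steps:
k(c, J) = -c/3
W = -2 (W = 0 - 2 = -2)
g(V, o) = (-3 + o)/(-5 + V)
B(A) = 12*A (B(A) = -3*A*(-4) = 12*A)
f = -165 (f = (12*((-3 - 2)/(-5 + 1)))*(-11) = (12*(-5/(-4)))*(-11) = (12*(-¼*(-5)))*(-11) = (12*(5/4))*(-11) = 15*(-11) = -165)
(f + 930) + k(-12, 19) = (-165 + 930) - ⅓*(-12) = 765 + 4 = 769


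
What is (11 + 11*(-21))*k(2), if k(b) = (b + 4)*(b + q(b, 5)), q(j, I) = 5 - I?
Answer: -2640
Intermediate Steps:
k(b) = b*(4 + b) (k(b) = (b + 4)*(b + (5 - 1*5)) = (4 + b)*(b + (5 - 5)) = (4 + b)*(b + 0) = (4 + b)*b = b*(4 + b))
(11 + 11*(-21))*k(2) = (11 + 11*(-21))*(2*(4 + 2)) = (11 - 231)*(2*6) = -220*12 = -2640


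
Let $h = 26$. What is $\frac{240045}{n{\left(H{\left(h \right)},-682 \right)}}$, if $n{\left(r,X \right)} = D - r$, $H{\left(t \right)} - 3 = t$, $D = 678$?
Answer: $\frac{240045}{649} \approx 369.87$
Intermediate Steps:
$H{\left(t \right)} = 3 + t$
$n{\left(r,X \right)} = 678 - r$
$\frac{240045}{n{\left(H{\left(h \right)},-682 \right)}} = \frac{240045}{678 - \left(3 + 26\right)} = \frac{240045}{678 - 29} = \frac{240045}{649}$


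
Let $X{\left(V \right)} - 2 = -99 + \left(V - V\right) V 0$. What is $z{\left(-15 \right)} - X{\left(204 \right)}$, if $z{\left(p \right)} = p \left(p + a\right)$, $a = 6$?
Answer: $232$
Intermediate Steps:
$X{\left(V \right)} = -97$ ($X{\left(V \right)} = 2 + \left(-99 + \left(V - V\right) V 0\right) = 2 + \left(-99 + 0 V 0\right) = 2 + \left(-99 + 0 \cdot 0\right) = 2 + \left(-99 + 0\right) = 2 - 99 = -97$)
$z{\left(p \right)} = p \left(6 + p\right)$ ($z{\left(p \right)} = p \left(p + 6\right) = p \left(6 + p\right)$)
$z{\left(-15 \right)} - X{\left(204 \right)} = - 15 \left(6 - 15\right) - -97 = \left(-15\right) \left(-9\right) + 97 = 135 + 97 = 232$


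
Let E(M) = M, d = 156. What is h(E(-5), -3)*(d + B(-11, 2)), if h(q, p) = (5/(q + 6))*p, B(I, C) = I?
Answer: -2175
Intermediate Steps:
h(q, p) = 5*p/(6 + q) (h(q, p) = (5/(6 + q))*p = 5*p/(6 + q))
h(E(-5), -3)*(d + B(-11, 2)) = (5*(-3)/(6 - 5))*(156 - 11) = (5*(-3)/1)*145 = (5*(-3)*1)*145 = -15*145 = -2175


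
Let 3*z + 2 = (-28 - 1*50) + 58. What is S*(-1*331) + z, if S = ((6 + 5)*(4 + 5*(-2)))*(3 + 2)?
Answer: 327668/3 ≈ 1.0922e+5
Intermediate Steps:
S = -330 (S = (11*(4 - 10))*5 = (11*(-6))*5 = -66*5 = -330)
z = -22/3 (z = -⅔ + ((-28 - 1*50) + 58)/3 = -⅔ + ((-28 - 50) + 58)/3 = -⅔ + (-78 + 58)/3 = -⅔ + (⅓)*(-20) = -⅔ - 20/3 = -22/3 ≈ -7.3333)
S*(-1*331) + z = -(-330)*331 - 22/3 = -330*(-331) - 22/3 = 109230 - 22/3 = 327668/3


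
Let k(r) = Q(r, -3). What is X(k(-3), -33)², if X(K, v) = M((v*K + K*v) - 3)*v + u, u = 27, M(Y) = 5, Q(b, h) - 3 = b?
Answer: 19044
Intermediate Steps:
Q(b, h) = 3 + b
k(r) = 3 + r
X(K, v) = 27 + 5*v (X(K, v) = 5*v + 27 = 27 + 5*v)
X(k(-3), -33)² = (27 + 5*(-33))² = (27 - 165)² = (-138)² = 19044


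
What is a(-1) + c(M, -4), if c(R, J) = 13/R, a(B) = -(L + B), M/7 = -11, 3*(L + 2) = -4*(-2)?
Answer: 38/231 ≈ 0.16450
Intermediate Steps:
L = ⅔ (L = -2 + (-4*(-2))/3 = -2 + (⅓)*8 = -2 + 8/3 = ⅔ ≈ 0.66667)
M = -77 (M = 7*(-11) = -77)
a(B) = -⅔ - B (a(B) = -(⅔ + B) = -⅔ - B)
a(-1) + c(M, -4) = (-⅔ - 1*(-1)) + 13/(-77) = (-⅔ + 1) + 13*(-1/77) = ⅓ - 13/77 = 38/231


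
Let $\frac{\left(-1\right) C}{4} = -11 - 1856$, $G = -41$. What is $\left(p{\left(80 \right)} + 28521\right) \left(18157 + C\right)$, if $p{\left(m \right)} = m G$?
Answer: $646800625$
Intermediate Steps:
$p{\left(m \right)} = - 41 m$ ($p{\left(m \right)} = m \left(-41\right) = - 41 m$)
$C = 7468$ ($C = - 4 \left(-11 - 1856\right) = \left(-4\right) \left(-1867\right) = 7468$)
$\left(p{\left(80 \right)} + 28521\right) \left(18157 + C\right) = \left(\left(-41\right) 80 + 28521\right) \left(18157 + 7468\right) = \left(-3280 + 28521\right) 25625 = 25241 \cdot 25625 = 646800625$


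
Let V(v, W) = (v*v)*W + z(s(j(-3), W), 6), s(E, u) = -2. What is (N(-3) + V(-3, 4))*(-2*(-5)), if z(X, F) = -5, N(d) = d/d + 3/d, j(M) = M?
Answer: 310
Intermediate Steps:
N(d) = 1 + 3/d
V(v, W) = -5 + W*v² (V(v, W) = (v*v)*W - 5 = v²*W - 5 = W*v² - 5 = -5 + W*v²)
(N(-3) + V(-3, 4))*(-2*(-5)) = ((3 - 3)/(-3) + (-5 + 4*(-3)²))*(-2*(-5)) = (-⅓*0 + (-5 + 4*9))*10 = (0 + (-5 + 36))*10 = (0 + 31)*10 = 31*10 = 310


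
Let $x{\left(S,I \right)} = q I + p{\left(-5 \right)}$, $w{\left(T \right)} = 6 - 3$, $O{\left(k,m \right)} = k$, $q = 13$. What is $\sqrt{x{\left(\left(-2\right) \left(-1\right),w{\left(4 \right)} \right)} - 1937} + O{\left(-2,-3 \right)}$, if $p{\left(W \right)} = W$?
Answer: $-2 + i \sqrt{1903} \approx -2.0 + 43.623 i$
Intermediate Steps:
$w{\left(T \right)} = 3$ ($w{\left(T \right)} = 6 - 3 = 3$)
$x{\left(S,I \right)} = -5 + 13 I$ ($x{\left(S,I \right)} = 13 I - 5 = -5 + 13 I$)
$\sqrt{x{\left(\left(-2\right) \left(-1\right),w{\left(4 \right)} \right)} - 1937} + O{\left(-2,-3 \right)} = \sqrt{\left(-5 + 13 \cdot 3\right) - 1937} - 2 = \sqrt{\left(-5 + 39\right) - 1937} - 2 = \sqrt{34 - 1937} - 2 = \sqrt{-1903} - 2 = i \sqrt{1903} - 2 = -2 + i \sqrt{1903}$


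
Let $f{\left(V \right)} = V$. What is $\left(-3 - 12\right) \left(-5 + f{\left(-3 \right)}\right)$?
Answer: $120$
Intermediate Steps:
$\left(-3 - 12\right) \left(-5 + f{\left(-3 \right)}\right) = \left(-3 - 12\right) \left(-5 - 3\right) = \left(-3 - 12\right) \left(-8\right) = \left(-15\right) \left(-8\right) = 120$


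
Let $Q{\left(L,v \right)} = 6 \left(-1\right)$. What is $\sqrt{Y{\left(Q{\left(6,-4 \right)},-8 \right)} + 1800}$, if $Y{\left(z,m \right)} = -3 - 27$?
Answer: $\sqrt{1770} \approx 42.071$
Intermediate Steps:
$Q{\left(L,v \right)} = -6$
$Y{\left(z,m \right)} = -30$ ($Y{\left(z,m \right)} = -3 - 27 = -30$)
$\sqrt{Y{\left(Q{\left(6,-4 \right)},-8 \right)} + 1800} = \sqrt{-30 + 1800} = \sqrt{1770}$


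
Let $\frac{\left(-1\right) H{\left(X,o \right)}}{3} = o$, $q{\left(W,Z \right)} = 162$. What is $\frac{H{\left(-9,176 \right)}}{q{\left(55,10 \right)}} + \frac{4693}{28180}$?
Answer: $- \frac{2353129}{760860} \approx -3.0927$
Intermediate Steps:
$H{\left(X,o \right)} = - 3 o$
$\frac{H{\left(-9,176 \right)}}{q{\left(55,10 \right)}} + \frac{4693}{28180} = \frac{\left(-3\right) 176}{162} + \frac{4693}{28180} = \left(-528\right) \frac{1}{162} + 4693 \cdot \frac{1}{28180} = - \frac{88}{27} + \frac{4693}{28180} = - \frac{2353129}{760860}$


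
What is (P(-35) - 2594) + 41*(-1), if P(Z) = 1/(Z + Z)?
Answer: -184451/70 ≈ -2635.0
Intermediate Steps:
P(Z) = 1/(2*Z)
(P(-35) - 2594) + 41*(-1) = ((½)/(-35) - 2594) + 41*(-1) = ((½)*(-1/35) - 2594) - 41 = (-1/70 - 2594) - 41 = -181581/70 - 41 = -184451/70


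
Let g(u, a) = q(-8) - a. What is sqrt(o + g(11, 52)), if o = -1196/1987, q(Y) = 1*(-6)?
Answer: 3*I*sqrt(25707806)/1987 ≈ 7.6552*I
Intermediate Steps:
q(Y) = -6
g(u, a) = -6 - a
o = -1196/1987 (o = -1196*1/1987 = -1196/1987 ≈ -0.60191)
sqrt(o + g(11, 52)) = sqrt(-1196/1987 + (-6 - 1*52)) = sqrt(-1196/1987 + (-6 - 52)) = sqrt(-1196/1987 - 58) = sqrt(-116442/1987) = 3*I*sqrt(25707806)/1987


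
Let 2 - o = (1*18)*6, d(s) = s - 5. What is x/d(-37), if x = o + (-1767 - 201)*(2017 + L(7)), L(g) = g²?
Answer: 2032997/21 ≈ 96809.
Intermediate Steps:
d(s) = -5 + s
o = -106 (o = 2 - 1*18*6 = 2 - 18*6 = 2 - 1*108 = 2 - 108 = -106)
x = -4065994 (x = -106 + (-1767 - 201)*(2017 + 7²) = -106 - 1968*(2017 + 49) = -106 - 1968*2066 = -106 - 4065888 = -4065994)
x/d(-37) = -4065994/(-5 - 37) = -4065994/(-42) = -4065994*(-1/42) = 2032997/21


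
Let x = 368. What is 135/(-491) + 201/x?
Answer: 49011/180688 ≈ 0.27125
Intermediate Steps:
135/(-491) + 201/x = 135/(-491) + 201/368 = 135*(-1/491) + 201*(1/368) = -135/491 + 201/368 = 49011/180688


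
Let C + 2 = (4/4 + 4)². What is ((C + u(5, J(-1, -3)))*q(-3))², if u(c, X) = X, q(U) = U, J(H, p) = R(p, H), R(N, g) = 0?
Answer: 4761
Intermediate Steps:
J(H, p) = 0
C = 23 (C = -2 + (4/4 + 4)² = -2 + (4*(¼) + 4)² = -2 + (1 + 4)² = -2 + 5² = -2 + 25 = 23)
((C + u(5, J(-1, -3)))*q(-3))² = ((23 + 0)*(-3))² = (23*(-3))² = (-69)² = 4761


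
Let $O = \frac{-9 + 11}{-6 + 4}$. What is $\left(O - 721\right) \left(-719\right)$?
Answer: $519118$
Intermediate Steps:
$O = -1$ ($O = \frac{2}{-2} = 2 \left(- \frac{1}{2}\right) = -1$)
$\left(O - 721\right) \left(-719\right) = \left(-1 - 721\right) \left(-719\right) = \left(-722\right) \left(-719\right) = 519118$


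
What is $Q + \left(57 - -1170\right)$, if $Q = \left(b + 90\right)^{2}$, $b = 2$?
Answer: $9691$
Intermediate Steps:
$Q = 8464$ ($Q = \left(2 + 90\right)^{2} = 92^{2} = 8464$)
$Q + \left(57 - -1170\right) = 8464 + \left(57 - -1170\right) = 8464 + \left(57 + 1170\right) = 8464 + 1227 = 9691$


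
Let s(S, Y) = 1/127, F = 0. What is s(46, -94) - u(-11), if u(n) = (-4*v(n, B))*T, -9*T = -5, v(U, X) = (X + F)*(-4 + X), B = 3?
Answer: -2537/381 ≈ -6.6588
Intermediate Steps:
v(U, X) = X*(-4 + X) (v(U, X) = (X + 0)*(-4 + X) = X*(-4 + X))
T = 5/9 (T = -1/9*(-5) = 5/9 ≈ 0.55556)
u(n) = 20/3 (u(n) = -12*(-4 + 3)*(5/9) = -12*(-1)*(5/9) = -4*(-3)*(5/9) = 12*(5/9) = 20/3)
s(S, Y) = 1/127
s(46, -94) - u(-11) = 1/127 - 1*20/3 = 1/127 - 20/3 = -2537/381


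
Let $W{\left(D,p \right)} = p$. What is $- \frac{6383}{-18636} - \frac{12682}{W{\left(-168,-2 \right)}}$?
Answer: $\frac{118177259}{18636} \approx 6341.3$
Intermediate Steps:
$- \frac{6383}{-18636} - \frac{12682}{W{\left(-168,-2 \right)}} = - \frac{6383}{-18636} - \frac{12682}{-2} = \left(-6383\right) \left(- \frac{1}{18636}\right) - -6341 = \frac{6383}{18636} + 6341 = \frac{118177259}{18636}$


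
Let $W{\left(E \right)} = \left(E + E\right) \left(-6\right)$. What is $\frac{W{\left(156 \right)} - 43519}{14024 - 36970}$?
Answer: $\frac{45391}{22946} \approx 1.9782$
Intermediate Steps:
$W{\left(E \right)} = - 12 E$ ($W{\left(E \right)} = 2 E \left(-6\right) = - 12 E$)
$\frac{W{\left(156 \right)} - 43519}{14024 - 36970} = \frac{\left(-12\right) 156 - 43519}{14024 - 36970} = \frac{-1872 - 43519}{-22946} = \left(-45391\right) \left(- \frac{1}{22946}\right) = \frac{45391}{22946}$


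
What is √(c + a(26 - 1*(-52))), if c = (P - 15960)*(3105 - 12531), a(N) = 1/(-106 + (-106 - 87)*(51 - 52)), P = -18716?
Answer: √2473972882431/87 ≈ 18079.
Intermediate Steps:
a(N) = 1/87 (a(N) = 1/(-106 - 193*(-1)) = 1/(-106 + 193) = 1/87)
c = 326855976 (c = (-18716 - 15960)*(3105 - 12531) = -34676*(-9426) = 326855976)
√(c + a(26 - 1*(-52))) = √(326855976 + 1/87) = √(28436469913/87) = √2473972882431/87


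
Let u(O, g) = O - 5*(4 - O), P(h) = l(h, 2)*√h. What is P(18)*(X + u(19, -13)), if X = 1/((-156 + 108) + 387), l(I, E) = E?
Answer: 63734*√2/113 ≈ 797.64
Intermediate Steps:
P(h) = 2*√h
X = 1/339 (X = 1/(-48 + 387) = 1/339 ≈ 0.0029499)
u(O, g) = -20 + 6*O (u(O, g) = O + (-20 + 5*O) = -20 + 6*O)
P(18)*(X + u(19, -13)) = (2*√18)*(1/339 + (-20 + 6*19)) = (2*(3*√2))*(1/339 + (-20 + 114)) = (6*√2)*(1/339 + 94) = (6*√2)*(31867/339) = 63734*√2/113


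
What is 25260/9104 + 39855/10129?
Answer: 154674615/23053604 ≈ 6.7093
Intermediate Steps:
25260/9104 + 39855/10129 = 25260*(1/9104) + 39855*(1/10129) = 6315/2276 + 39855/10129 = 154674615/23053604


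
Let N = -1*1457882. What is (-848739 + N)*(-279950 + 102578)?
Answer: 409129980012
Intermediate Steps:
N = -1457882
(-848739 + N)*(-279950 + 102578) = (-848739 - 1457882)*(-279950 + 102578) = -2306621*(-177372) = 409129980012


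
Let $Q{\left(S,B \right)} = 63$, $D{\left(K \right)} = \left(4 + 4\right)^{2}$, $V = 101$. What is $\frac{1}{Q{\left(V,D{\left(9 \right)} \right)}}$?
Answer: $\frac{1}{63} \approx 0.015873$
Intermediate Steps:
$D{\left(K \right)} = 64$ ($D{\left(K \right)} = 8^{2} = 64$)
$\frac{1}{Q{\left(V,D{\left(9 \right)} \right)}} = \frac{1}{63}$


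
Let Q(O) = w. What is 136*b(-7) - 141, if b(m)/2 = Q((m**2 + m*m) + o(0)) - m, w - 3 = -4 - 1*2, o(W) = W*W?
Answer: 947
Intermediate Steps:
o(W) = W**2
w = -3 (w = 3 + (-4 - 1*2) = 3 + (-4 - 2) = 3 - 6 = -3)
Q(O) = -3
b(m) = -6 - 2*m (b(m) = 2*(-3 - m) = -6 - 2*m)
136*b(-7) - 141 = 136*(-6 - 2*(-7)) - 141 = 136*(-6 + 14) - 141 = 136*8 - 141 = 1088 - 141 = 947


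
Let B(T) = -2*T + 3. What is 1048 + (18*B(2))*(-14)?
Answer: 1300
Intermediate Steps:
B(T) = 3 - 2*T
1048 + (18*B(2))*(-14) = 1048 + (18*(3 - 2*2))*(-14) = 1048 + (18*(3 - 4))*(-14) = 1048 + (18*(-1))*(-14) = 1048 - 18*(-14) = 1048 + 252 = 1300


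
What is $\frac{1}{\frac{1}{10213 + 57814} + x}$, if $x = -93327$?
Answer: $- \frac{68027}{6348755828} \approx -1.0715 \cdot 10^{-5}$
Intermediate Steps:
$\frac{1}{\frac{1}{10213 + 57814} + x} = \frac{1}{\frac{1}{10213 + 57814} - 93327} = \frac{1}{\frac{1}{68027} - 93327} = \frac{1}{- \frac{6348755828}{68027}} = - \frac{68027}{6348755828}$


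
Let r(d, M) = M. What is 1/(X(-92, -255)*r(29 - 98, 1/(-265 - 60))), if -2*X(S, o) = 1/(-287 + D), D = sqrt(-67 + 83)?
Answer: -183950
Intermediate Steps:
D = 4 (D = sqrt(16) = 4)
X(S, o) = 1/566 (X(S, o) = -1/(2*(-287 + 4)) = -1/2/(-283) = -1/2*(-1/283) = 1/566)
1/(X(-92, -255)*r(29 - 98, 1/(-265 - 60))) = 1/((1/566)*(1/(-265 - 60))) = 566/(1/(-325)) = 566/(-1/325) = 566*(-325) = -183950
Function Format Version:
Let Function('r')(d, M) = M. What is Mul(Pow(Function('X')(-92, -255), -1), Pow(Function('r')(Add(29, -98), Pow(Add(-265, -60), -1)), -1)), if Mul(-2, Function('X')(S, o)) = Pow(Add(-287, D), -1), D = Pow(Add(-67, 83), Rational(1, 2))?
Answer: -183950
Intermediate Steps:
D = 4 (D = Pow(16, Rational(1, 2)) = 4)
Function('X')(S, o) = Rational(1, 566) (Function('X')(S, o) = Mul(Rational(-1, 2), Pow(Add(-287, 4), -1)) = Mul(Rational(-1, 2), Pow(-283, -1)) = Mul(Rational(-1, 2), Rational(-1, 283)) = Rational(1, 566))
Mul(Pow(Function('X')(-92, -255), -1), Pow(Function('r')(Add(29, -98), Pow(Add(-265, -60), -1)), -1)) = Mul(Pow(Rational(1, 566), -1), Pow(Pow(Add(-265, -60), -1), -1)) = Mul(566, Pow(Pow(-325, -1), -1)) = Mul(566, Pow(Rational(-1, 325), -1)) = Mul(566, -325) = -183950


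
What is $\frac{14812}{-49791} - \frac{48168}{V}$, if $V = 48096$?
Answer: $- \frac{6172085}{4751484} \approx -1.299$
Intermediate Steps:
$\frac{14812}{-49791} - \frac{48168}{V} = \frac{14812}{-49791} - \frac{48168}{48096} = 14812 \left(- \frac{1}{49791}\right) - \frac{669}{668} = - \frac{2116}{7113} - \frac{669}{668} = - \frac{6172085}{4751484}$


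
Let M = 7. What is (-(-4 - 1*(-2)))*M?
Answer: 14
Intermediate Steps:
(-(-4 - 1*(-2)))*M = -(-4 - 1*(-2))*7 = -(-4 + 2)*7 = -1*(-2)*7 = 2*7 = 14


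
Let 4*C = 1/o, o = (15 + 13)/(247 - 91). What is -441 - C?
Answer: -12387/28 ≈ -442.39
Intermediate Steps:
o = 7/39 (o = 28/156 = 28*(1/156) = 7/39 ≈ 0.17949)
C = 39/28 (C = 1/(4*(7/39)) = (1/4)*(39/7) = 39/28 ≈ 1.3929)
-441 - C = -441 - 1*39/28 = -441 - 39/28 = -12387/28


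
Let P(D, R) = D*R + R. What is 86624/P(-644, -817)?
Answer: 86624/525331 ≈ 0.16489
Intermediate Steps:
P(D, R) = R + D*R
86624/P(-644, -817) = 86624/((-817*(1 - 644))) = 86624/((-817*(-643))) = 86624/525331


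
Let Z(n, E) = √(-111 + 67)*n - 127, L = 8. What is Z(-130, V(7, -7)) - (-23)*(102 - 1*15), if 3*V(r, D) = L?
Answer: 1874 - 260*I*√11 ≈ 1874.0 - 862.32*I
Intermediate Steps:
V(r, D) = 8/3 (V(r, D) = (⅓)*8 = 8/3)
Z(n, E) = -127 + 2*I*n*√11 (Z(n, E) = √(-44)*n - 127 = (2*I*√11)*n - 127 = 2*I*n*√11 - 127 = -127 + 2*I*n*√11)
Z(-130, V(7, -7)) - (-23)*(102 - 1*15) = (-127 + 2*I*(-130)*√11) - (-23)*(102 - 1*15) = (-127 - 260*I*√11) - (-23)*(102 - 15) = (-127 - 260*I*√11) - (-23)*87 = (-127 - 260*I*√11) - 1*(-2001) = (-127 - 260*I*√11) + 2001 = 1874 - 260*I*√11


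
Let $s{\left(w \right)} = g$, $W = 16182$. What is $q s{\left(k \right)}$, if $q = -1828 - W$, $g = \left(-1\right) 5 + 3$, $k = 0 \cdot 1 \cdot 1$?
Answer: $36020$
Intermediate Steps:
$k = 0$ ($k = 0 \cdot 1 = 0$)
$g = -2$ ($g = -5 + 3 = -2$)
$s{\left(w \right)} = -2$
$q = -18010$ ($q = -1828 - 16182 = -18010$)
$q s{\left(k \right)} = \left(-18010\right) \left(-2\right) = 36020$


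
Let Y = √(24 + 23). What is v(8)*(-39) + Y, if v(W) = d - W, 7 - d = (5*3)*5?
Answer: 2964 + √47 ≈ 2970.9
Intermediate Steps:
d = -68 (d = 7 - 5*3*5 = 7 - 15*5 = 7 - 1*75 = 7 - 75 = -68)
v(W) = -68 - W
Y = √47 ≈ 6.8557
v(8)*(-39) + Y = (-68 - 1*8)*(-39) + √47 = (-68 - 8)*(-39) + √47 = -76*(-39) + √47 = 2964 + √47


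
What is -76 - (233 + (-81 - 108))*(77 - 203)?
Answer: 5468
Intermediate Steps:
-76 - (233 + (-81 - 108))*(77 - 203) = -76 - (233 - 189)*(-126) = -76 - 44*(-126) = -76 - 1*(-5544) = -76 + 5544 = 5468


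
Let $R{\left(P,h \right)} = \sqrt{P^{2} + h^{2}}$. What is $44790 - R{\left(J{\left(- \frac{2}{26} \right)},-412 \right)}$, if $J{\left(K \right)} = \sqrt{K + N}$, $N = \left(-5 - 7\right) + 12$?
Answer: $44790 - \frac{\sqrt{28686723}}{13} \approx 44378.0$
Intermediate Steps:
$N = 0$ ($N = \left(-5 - 7\right) + 12 = -12 + 12 = 0$)
$J{\left(K \right)} = \sqrt{K}$ ($J{\left(K \right)} = \sqrt{K + 0} = \sqrt{K}$)
$44790 - R{\left(J{\left(- \frac{2}{26} \right)},-412 \right)} = 44790 - \sqrt{\left(\sqrt{- \frac{2}{26}}\right)^{2} + \left(-412\right)^{2}} = 44790 - \sqrt{\left(\sqrt{\left(-2\right) \frac{1}{26}}\right)^{2} + 169744} = 44790 - \sqrt{\left(\sqrt{- \frac{1}{13}}\right)^{2} + 169744} = 44790 - \sqrt{\left(\frac{i \sqrt{13}}{13}\right)^{2} + 169744} = 44790 - \sqrt{- \frac{1}{13} + 169744} = 44790 - \sqrt{\frac{2206671}{13}} = 44790 - \frac{\sqrt{28686723}}{13}$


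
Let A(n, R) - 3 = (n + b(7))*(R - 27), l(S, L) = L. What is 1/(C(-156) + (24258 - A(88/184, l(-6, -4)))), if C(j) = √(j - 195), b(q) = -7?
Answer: 326255/7847359536 - 529*I*√39/102015673968 ≈ 4.1575e-5 - 3.2383e-8*I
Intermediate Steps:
A(n, R) = 3 + (-27 + R)*(-7 + n) (A(n, R) = 3 + (n - 7)*(R - 27) = 3 + (-7 + n)*(-27 + R) = 3 + (-27 + R)*(-7 + n))
C(j) = √(-195 + j)
1/(C(-156) + (24258 - A(88/184, l(-6, -4)))) = 1/(√(-195 - 156) + (24258 - (192 - 2376/184 - 7*(-4) - 352/184))) = 1/(√(-351) + (24258 - (192 - 2376/184 + 28 - 352/184))) = 1/(3*I*√39 + (24258 - (192 - 27*11/23 + 28 - 4*11/23))) = 1/(3*I*√39 + (24258 - (192 - 297/23 + 28 - 44/23))) = 1/(3*I*√39 + (24258 - 1*4719/23)) = 1/(3*I*√39 + (24258 - 4719/23)) = 1/(3*I*√39 + 553215/23) = 1/(553215/23 + 3*I*√39)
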